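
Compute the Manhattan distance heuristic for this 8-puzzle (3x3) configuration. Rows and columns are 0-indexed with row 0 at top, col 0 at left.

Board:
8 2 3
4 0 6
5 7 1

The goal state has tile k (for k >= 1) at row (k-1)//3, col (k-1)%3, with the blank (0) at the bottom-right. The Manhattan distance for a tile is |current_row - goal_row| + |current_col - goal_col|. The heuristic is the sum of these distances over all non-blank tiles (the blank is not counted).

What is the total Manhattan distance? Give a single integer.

Tile 8: at (0,0), goal (2,1), distance |0-2|+|0-1| = 3
Tile 2: at (0,1), goal (0,1), distance |0-0|+|1-1| = 0
Tile 3: at (0,2), goal (0,2), distance |0-0|+|2-2| = 0
Tile 4: at (1,0), goal (1,0), distance |1-1|+|0-0| = 0
Tile 6: at (1,2), goal (1,2), distance |1-1|+|2-2| = 0
Tile 5: at (2,0), goal (1,1), distance |2-1|+|0-1| = 2
Tile 7: at (2,1), goal (2,0), distance |2-2|+|1-0| = 1
Tile 1: at (2,2), goal (0,0), distance |2-0|+|2-0| = 4
Sum: 3 + 0 + 0 + 0 + 0 + 2 + 1 + 4 = 10

Answer: 10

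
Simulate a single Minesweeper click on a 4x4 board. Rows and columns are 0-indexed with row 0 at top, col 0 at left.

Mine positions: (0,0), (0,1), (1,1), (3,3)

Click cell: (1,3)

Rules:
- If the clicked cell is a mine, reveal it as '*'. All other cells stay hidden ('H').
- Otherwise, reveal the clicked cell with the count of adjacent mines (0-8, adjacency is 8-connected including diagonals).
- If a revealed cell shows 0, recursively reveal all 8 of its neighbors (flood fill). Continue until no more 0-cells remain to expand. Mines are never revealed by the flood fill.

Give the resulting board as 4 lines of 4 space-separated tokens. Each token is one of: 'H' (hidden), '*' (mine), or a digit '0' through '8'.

H H 2 0
H H 2 0
H H 2 1
H H H H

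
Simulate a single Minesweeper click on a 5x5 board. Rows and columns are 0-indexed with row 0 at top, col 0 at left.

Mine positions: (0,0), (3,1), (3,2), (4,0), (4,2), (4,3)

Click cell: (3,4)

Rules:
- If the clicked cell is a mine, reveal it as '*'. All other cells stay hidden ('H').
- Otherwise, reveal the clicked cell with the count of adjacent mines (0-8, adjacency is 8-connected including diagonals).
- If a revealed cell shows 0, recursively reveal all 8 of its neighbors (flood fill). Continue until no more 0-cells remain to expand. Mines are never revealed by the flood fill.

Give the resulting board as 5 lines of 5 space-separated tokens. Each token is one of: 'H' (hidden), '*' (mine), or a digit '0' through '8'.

H H H H H
H H H H H
H H H H H
H H H H 1
H H H H H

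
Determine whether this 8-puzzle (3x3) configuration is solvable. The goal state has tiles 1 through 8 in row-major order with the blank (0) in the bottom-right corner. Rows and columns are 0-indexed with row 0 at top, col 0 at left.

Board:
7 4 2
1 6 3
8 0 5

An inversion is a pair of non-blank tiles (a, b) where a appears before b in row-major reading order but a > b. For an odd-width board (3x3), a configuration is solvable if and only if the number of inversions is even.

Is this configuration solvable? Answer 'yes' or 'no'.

Answer: no

Derivation:
Inversions (pairs i<j in row-major order where tile[i] > tile[j] > 0): 13
13 is odd, so the puzzle is not solvable.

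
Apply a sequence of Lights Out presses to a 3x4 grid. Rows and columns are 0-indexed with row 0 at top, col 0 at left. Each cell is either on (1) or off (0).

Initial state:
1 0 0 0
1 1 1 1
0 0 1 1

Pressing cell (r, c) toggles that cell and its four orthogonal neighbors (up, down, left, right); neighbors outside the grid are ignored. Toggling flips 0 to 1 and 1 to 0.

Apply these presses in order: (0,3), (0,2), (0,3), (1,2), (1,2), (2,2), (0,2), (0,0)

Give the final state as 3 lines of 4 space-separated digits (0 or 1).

Answer: 0 1 0 0
0 1 0 1
0 1 0 0

Derivation:
After press 1 at (0,3):
1 0 1 1
1 1 1 0
0 0 1 1

After press 2 at (0,2):
1 1 0 0
1 1 0 0
0 0 1 1

After press 3 at (0,3):
1 1 1 1
1 1 0 1
0 0 1 1

After press 4 at (1,2):
1 1 0 1
1 0 1 0
0 0 0 1

After press 5 at (1,2):
1 1 1 1
1 1 0 1
0 0 1 1

After press 6 at (2,2):
1 1 1 1
1 1 1 1
0 1 0 0

After press 7 at (0,2):
1 0 0 0
1 1 0 1
0 1 0 0

After press 8 at (0,0):
0 1 0 0
0 1 0 1
0 1 0 0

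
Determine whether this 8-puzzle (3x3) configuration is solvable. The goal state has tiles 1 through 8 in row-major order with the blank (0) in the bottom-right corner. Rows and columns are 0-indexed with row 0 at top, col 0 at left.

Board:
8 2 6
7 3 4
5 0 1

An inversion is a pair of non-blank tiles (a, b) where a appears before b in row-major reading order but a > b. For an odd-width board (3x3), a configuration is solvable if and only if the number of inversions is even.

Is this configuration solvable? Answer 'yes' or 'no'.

Inversions (pairs i<j in row-major order where tile[i] > tile[j] > 0): 19
19 is odd, so the puzzle is not solvable.

Answer: no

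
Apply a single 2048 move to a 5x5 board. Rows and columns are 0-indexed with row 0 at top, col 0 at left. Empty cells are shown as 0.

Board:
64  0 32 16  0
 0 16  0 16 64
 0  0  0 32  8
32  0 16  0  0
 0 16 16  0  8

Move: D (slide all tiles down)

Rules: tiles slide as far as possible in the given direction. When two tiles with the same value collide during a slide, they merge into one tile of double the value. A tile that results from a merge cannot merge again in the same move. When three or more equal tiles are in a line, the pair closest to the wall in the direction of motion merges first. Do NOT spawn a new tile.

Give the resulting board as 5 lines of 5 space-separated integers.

Answer:  0  0  0  0  0
 0  0  0  0  0
 0  0  0  0  0
64  0 32 32 64
32 32 32 32 16

Derivation:
Slide down:
col 0: [64, 0, 0, 32, 0] -> [0, 0, 0, 64, 32]
col 1: [0, 16, 0, 0, 16] -> [0, 0, 0, 0, 32]
col 2: [32, 0, 0, 16, 16] -> [0, 0, 0, 32, 32]
col 3: [16, 16, 32, 0, 0] -> [0, 0, 0, 32, 32]
col 4: [0, 64, 8, 0, 8] -> [0, 0, 0, 64, 16]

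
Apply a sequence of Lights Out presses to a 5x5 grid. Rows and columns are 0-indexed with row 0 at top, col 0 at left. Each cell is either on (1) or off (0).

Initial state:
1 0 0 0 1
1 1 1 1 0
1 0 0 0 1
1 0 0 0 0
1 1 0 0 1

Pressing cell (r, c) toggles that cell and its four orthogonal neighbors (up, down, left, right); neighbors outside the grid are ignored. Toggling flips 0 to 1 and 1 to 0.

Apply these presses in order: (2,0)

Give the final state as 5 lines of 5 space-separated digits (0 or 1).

After press 1 at (2,0):
1 0 0 0 1
0 1 1 1 0
0 1 0 0 1
0 0 0 0 0
1 1 0 0 1

Answer: 1 0 0 0 1
0 1 1 1 0
0 1 0 0 1
0 0 0 0 0
1 1 0 0 1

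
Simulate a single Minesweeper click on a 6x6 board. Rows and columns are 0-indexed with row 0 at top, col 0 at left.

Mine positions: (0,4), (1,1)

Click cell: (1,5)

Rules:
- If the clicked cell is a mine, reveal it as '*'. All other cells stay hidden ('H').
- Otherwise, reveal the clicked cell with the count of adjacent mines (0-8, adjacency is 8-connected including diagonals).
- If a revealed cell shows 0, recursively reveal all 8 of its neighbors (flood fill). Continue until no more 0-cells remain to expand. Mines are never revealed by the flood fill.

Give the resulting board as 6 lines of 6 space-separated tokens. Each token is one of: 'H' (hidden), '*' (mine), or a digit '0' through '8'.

H H H H H H
H H H H H 1
H H H H H H
H H H H H H
H H H H H H
H H H H H H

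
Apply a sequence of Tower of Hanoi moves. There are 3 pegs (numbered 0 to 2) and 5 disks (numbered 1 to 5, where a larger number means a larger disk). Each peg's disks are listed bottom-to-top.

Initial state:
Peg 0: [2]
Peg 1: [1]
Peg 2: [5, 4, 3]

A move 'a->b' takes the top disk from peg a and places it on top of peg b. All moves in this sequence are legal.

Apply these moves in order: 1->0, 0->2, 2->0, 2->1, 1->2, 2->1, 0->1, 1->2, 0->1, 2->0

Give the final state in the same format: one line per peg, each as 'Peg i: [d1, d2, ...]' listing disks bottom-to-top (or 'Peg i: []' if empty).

After move 1 (1->0):
Peg 0: [2, 1]
Peg 1: []
Peg 2: [5, 4, 3]

After move 2 (0->2):
Peg 0: [2]
Peg 1: []
Peg 2: [5, 4, 3, 1]

After move 3 (2->0):
Peg 0: [2, 1]
Peg 1: []
Peg 2: [5, 4, 3]

After move 4 (2->1):
Peg 0: [2, 1]
Peg 1: [3]
Peg 2: [5, 4]

After move 5 (1->2):
Peg 0: [2, 1]
Peg 1: []
Peg 2: [5, 4, 3]

After move 6 (2->1):
Peg 0: [2, 1]
Peg 1: [3]
Peg 2: [5, 4]

After move 7 (0->1):
Peg 0: [2]
Peg 1: [3, 1]
Peg 2: [5, 4]

After move 8 (1->2):
Peg 0: [2]
Peg 1: [3]
Peg 2: [5, 4, 1]

After move 9 (0->1):
Peg 0: []
Peg 1: [3, 2]
Peg 2: [5, 4, 1]

After move 10 (2->0):
Peg 0: [1]
Peg 1: [3, 2]
Peg 2: [5, 4]

Answer: Peg 0: [1]
Peg 1: [3, 2]
Peg 2: [5, 4]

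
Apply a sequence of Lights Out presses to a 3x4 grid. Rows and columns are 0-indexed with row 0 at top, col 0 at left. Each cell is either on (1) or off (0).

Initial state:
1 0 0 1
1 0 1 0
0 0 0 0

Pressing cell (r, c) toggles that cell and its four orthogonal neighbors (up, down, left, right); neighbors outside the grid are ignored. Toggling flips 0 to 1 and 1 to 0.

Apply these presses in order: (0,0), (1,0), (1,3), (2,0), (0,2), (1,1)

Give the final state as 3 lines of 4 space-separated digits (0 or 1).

Answer: 1 1 1 1
1 0 0 1
0 0 0 1

Derivation:
After press 1 at (0,0):
0 1 0 1
0 0 1 0
0 0 0 0

After press 2 at (1,0):
1 1 0 1
1 1 1 0
1 0 0 0

After press 3 at (1,3):
1 1 0 0
1 1 0 1
1 0 0 1

After press 4 at (2,0):
1 1 0 0
0 1 0 1
0 1 0 1

After press 5 at (0,2):
1 0 1 1
0 1 1 1
0 1 0 1

After press 6 at (1,1):
1 1 1 1
1 0 0 1
0 0 0 1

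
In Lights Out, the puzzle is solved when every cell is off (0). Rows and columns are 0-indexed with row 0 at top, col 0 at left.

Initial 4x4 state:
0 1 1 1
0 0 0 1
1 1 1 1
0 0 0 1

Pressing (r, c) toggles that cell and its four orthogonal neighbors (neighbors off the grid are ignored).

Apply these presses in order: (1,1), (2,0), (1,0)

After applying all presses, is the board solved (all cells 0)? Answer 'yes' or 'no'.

After press 1 at (1,1):
0 0 1 1
1 1 1 1
1 0 1 1
0 0 0 1

After press 2 at (2,0):
0 0 1 1
0 1 1 1
0 1 1 1
1 0 0 1

After press 3 at (1,0):
1 0 1 1
1 0 1 1
1 1 1 1
1 0 0 1

Lights still on: 12

Answer: no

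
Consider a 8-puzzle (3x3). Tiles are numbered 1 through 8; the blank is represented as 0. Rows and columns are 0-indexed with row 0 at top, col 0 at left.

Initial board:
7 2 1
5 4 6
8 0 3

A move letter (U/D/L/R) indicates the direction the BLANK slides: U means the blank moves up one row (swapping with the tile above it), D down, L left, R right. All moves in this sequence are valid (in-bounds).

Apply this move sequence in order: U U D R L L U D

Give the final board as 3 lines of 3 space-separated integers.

After move 1 (U):
7 2 1
5 0 6
8 4 3

After move 2 (U):
7 0 1
5 2 6
8 4 3

After move 3 (D):
7 2 1
5 0 6
8 4 3

After move 4 (R):
7 2 1
5 6 0
8 4 3

After move 5 (L):
7 2 1
5 0 6
8 4 3

After move 6 (L):
7 2 1
0 5 6
8 4 3

After move 7 (U):
0 2 1
7 5 6
8 4 3

After move 8 (D):
7 2 1
0 5 6
8 4 3

Answer: 7 2 1
0 5 6
8 4 3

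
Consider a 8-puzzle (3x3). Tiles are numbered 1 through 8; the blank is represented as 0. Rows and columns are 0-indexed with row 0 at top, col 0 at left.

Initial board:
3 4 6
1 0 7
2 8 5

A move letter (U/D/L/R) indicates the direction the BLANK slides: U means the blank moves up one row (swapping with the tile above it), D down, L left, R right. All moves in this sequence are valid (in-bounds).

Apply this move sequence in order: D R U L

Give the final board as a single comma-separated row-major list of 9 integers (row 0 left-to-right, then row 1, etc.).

After move 1 (D):
3 4 6
1 8 7
2 0 5

After move 2 (R):
3 4 6
1 8 7
2 5 0

After move 3 (U):
3 4 6
1 8 0
2 5 7

After move 4 (L):
3 4 6
1 0 8
2 5 7

Answer: 3, 4, 6, 1, 0, 8, 2, 5, 7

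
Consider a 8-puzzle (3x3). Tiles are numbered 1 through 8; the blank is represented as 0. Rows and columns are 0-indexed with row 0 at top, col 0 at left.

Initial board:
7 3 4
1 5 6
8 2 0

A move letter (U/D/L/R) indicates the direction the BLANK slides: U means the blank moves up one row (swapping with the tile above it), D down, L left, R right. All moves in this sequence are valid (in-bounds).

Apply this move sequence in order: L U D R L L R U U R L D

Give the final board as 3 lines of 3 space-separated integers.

After move 1 (L):
7 3 4
1 5 6
8 0 2

After move 2 (U):
7 3 4
1 0 6
8 5 2

After move 3 (D):
7 3 4
1 5 6
8 0 2

After move 4 (R):
7 3 4
1 5 6
8 2 0

After move 5 (L):
7 3 4
1 5 6
8 0 2

After move 6 (L):
7 3 4
1 5 6
0 8 2

After move 7 (R):
7 3 4
1 5 6
8 0 2

After move 8 (U):
7 3 4
1 0 6
8 5 2

After move 9 (U):
7 0 4
1 3 6
8 5 2

After move 10 (R):
7 4 0
1 3 6
8 5 2

After move 11 (L):
7 0 4
1 3 6
8 5 2

After move 12 (D):
7 3 4
1 0 6
8 5 2

Answer: 7 3 4
1 0 6
8 5 2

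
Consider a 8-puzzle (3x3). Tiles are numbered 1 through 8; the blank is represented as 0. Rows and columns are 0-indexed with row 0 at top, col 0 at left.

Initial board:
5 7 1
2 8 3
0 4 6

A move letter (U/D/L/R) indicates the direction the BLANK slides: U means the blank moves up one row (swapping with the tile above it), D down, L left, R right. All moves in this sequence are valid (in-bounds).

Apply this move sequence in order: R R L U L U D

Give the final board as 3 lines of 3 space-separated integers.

After move 1 (R):
5 7 1
2 8 3
4 0 6

After move 2 (R):
5 7 1
2 8 3
4 6 0

After move 3 (L):
5 7 1
2 8 3
4 0 6

After move 4 (U):
5 7 1
2 0 3
4 8 6

After move 5 (L):
5 7 1
0 2 3
4 8 6

After move 6 (U):
0 7 1
5 2 3
4 8 6

After move 7 (D):
5 7 1
0 2 3
4 8 6

Answer: 5 7 1
0 2 3
4 8 6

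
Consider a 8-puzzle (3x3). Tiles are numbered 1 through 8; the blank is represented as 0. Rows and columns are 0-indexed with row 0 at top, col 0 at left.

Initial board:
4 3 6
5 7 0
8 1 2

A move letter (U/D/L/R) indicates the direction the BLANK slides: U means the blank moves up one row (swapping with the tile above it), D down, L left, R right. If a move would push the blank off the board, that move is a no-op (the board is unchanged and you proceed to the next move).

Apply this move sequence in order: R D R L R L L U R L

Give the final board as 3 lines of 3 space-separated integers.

After move 1 (R):
4 3 6
5 7 0
8 1 2

After move 2 (D):
4 3 6
5 7 2
8 1 0

After move 3 (R):
4 3 6
5 7 2
8 1 0

After move 4 (L):
4 3 6
5 7 2
8 0 1

After move 5 (R):
4 3 6
5 7 2
8 1 0

After move 6 (L):
4 3 6
5 7 2
8 0 1

After move 7 (L):
4 3 6
5 7 2
0 8 1

After move 8 (U):
4 3 6
0 7 2
5 8 1

After move 9 (R):
4 3 6
7 0 2
5 8 1

After move 10 (L):
4 3 6
0 7 2
5 8 1

Answer: 4 3 6
0 7 2
5 8 1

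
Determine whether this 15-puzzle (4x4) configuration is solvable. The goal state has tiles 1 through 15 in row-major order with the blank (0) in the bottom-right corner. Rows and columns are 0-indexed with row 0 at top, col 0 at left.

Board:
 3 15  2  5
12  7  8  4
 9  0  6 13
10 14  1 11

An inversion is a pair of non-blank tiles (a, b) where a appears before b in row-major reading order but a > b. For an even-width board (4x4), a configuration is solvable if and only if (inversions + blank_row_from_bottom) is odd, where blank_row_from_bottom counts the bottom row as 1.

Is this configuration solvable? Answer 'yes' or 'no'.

Answer: no

Derivation:
Inversions: 42
Blank is in row 2 (0-indexed from top), which is row 2 counting from the bottom (bottom = 1).
42 + 2 = 44, which is even, so the puzzle is not solvable.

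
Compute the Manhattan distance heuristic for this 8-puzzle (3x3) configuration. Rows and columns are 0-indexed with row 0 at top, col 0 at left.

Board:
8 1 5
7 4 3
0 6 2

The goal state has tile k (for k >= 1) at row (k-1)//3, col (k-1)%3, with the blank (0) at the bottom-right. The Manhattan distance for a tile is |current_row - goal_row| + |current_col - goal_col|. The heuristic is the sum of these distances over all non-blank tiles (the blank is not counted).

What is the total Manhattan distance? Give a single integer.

Tile 8: at (0,0), goal (2,1), distance |0-2|+|0-1| = 3
Tile 1: at (0,1), goal (0,0), distance |0-0|+|1-0| = 1
Tile 5: at (0,2), goal (1,1), distance |0-1|+|2-1| = 2
Tile 7: at (1,0), goal (2,0), distance |1-2|+|0-0| = 1
Tile 4: at (1,1), goal (1,0), distance |1-1|+|1-0| = 1
Tile 3: at (1,2), goal (0,2), distance |1-0|+|2-2| = 1
Tile 6: at (2,1), goal (1,2), distance |2-1|+|1-2| = 2
Tile 2: at (2,2), goal (0,1), distance |2-0|+|2-1| = 3
Sum: 3 + 1 + 2 + 1 + 1 + 1 + 2 + 3 = 14

Answer: 14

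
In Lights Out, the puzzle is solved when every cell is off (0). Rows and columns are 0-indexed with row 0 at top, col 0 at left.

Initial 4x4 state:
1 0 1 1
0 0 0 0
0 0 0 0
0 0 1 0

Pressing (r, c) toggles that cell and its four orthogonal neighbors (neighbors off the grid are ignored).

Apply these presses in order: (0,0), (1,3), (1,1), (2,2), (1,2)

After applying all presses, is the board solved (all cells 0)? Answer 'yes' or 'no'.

After press 1 at (0,0):
0 1 1 1
1 0 0 0
0 0 0 0
0 0 1 0

After press 2 at (1,3):
0 1 1 0
1 0 1 1
0 0 0 1
0 0 1 0

After press 3 at (1,1):
0 0 1 0
0 1 0 1
0 1 0 1
0 0 1 0

After press 4 at (2,2):
0 0 1 0
0 1 1 1
0 0 1 0
0 0 0 0

After press 5 at (1,2):
0 0 0 0
0 0 0 0
0 0 0 0
0 0 0 0

Lights still on: 0

Answer: yes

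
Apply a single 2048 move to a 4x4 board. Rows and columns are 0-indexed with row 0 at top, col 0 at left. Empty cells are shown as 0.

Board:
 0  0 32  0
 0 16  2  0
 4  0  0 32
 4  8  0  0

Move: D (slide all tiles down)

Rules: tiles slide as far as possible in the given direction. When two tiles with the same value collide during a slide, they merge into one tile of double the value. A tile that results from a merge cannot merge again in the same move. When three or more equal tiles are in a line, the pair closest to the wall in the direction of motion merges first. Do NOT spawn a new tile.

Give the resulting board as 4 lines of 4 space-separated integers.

Answer:  0  0  0  0
 0  0  0  0
 0 16 32  0
 8  8  2 32

Derivation:
Slide down:
col 0: [0, 0, 4, 4] -> [0, 0, 0, 8]
col 1: [0, 16, 0, 8] -> [0, 0, 16, 8]
col 2: [32, 2, 0, 0] -> [0, 0, 32, 2]
col 3: [0, 0, 32, 0] -> [0, 0, 0, 32]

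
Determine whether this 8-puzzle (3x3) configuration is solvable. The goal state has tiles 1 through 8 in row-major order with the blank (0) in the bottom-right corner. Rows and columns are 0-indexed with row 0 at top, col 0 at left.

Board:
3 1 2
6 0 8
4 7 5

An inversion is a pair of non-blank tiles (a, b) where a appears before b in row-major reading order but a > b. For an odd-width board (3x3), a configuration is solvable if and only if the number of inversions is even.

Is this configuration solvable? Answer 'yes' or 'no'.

Inversions (pairs i<j in row-major order where tile[i] > tile[j] > 0): 8
8 is even, so the puzzle is solvable.

Answer: yes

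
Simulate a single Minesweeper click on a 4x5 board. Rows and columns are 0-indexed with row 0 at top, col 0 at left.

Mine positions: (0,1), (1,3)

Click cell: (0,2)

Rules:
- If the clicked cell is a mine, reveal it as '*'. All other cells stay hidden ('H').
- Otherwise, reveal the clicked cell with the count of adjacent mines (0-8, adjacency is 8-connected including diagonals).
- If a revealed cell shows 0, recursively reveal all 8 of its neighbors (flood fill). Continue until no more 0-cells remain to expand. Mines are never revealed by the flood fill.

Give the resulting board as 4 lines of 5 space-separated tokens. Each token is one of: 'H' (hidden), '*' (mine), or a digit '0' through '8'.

H H 2 H H
H H H H H
H H H H H
H H H H H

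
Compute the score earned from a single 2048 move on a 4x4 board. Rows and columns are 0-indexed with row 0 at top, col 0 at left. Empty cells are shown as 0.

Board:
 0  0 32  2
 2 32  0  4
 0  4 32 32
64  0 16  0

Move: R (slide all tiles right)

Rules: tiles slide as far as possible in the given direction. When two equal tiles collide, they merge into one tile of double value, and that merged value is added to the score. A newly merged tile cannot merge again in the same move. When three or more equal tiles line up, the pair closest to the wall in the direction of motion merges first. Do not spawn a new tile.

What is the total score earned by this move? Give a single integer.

Slide right:
row 0: [0, 0, 32, 2] -> [0, 0, 32, 2]  score +0 (running 0)
row 1: [2, 32, 0, 4] -> [0, 2, 32, 4]  score +0 (running 0)
row 2: [0, 4, 32, 32] -> [0, 0, 4, 64]  score +64 (running 64)
row 3: [64, 0, 16, 0] -> [0, 0, 64, 16]  score +0 (running 64)
Board after move:
 0  0 32  2
 0  2 32  4
 0  0  4 64
 0  0 64 16

Answer: 64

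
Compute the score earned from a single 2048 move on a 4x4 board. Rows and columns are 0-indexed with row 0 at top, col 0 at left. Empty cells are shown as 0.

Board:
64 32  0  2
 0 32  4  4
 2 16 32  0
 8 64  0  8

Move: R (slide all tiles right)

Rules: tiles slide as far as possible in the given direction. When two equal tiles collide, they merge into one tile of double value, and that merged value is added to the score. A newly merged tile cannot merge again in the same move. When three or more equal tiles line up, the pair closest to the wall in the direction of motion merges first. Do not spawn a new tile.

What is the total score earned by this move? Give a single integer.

Slide right:
row 0: [64, 32, 0, 2] -> [0, 64, 32, 2]  score +0 (running 0)
row 1: [0, 32, 4, 4] -> [0, 0, 32, 8]  score +8 (running 8)
row 2: [2, 16, 32, 0] -> [0, 2, 16, 32]  score +0 (running 8)
row 3: [8, 64, 0, 8] -> [0, 8, 64, 8]  score +0 (running 8)
Board after move:
 0 64 32  2
 0  0 32  8
 0  2 16 32
 0  8 64  8

Answer: 8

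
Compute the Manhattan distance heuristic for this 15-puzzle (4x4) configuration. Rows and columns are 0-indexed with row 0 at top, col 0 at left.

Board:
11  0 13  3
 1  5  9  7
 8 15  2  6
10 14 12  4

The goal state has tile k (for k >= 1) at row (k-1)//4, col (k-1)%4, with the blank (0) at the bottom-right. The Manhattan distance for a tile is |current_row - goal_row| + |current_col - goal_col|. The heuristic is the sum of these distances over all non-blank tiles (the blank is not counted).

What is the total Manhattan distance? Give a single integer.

Answer: 35

Derivation:
Tile 11: at (0,0), goal (2,2), distance |0-2|+|0-2| = 4
Tile 13: at (0,2), goal (3,0), distance |0-3|+|2-0| = 5
Tile 3: at (0,3), goal (0,2), distance |0-0|+|3-2| = 1
Tile 1: at (1,0), goal (0,0), distance |1-0|+|0-0| = 1
Tile 5: at (1,1), goal (1,0), distance |1-1|+|1-0| = 1
Tile 9: at (1,2), goal (2,0), distance |1-2|+|2-0| = 3
Tile 7: at (1,3), goal (1,2), distance |1-1|+|3-2| = 1
Tile 8: at (2,0), goal (1,3), distance |2-1|+|0-3| = 4
Tile 15: at (2,1), goal (3,2), distance |2-3|+|1-2| = 2
Tile 2: at (2,2), goal (0,1), distance |2-0|+|2-1| = 3
Tile 6: at (2,3), goal (1,1), distance |2-1|+|3-1| = 3
Tile 10: at (3,0), goal (2,1), distance |3-2|+|0-1| = 2
Tile 14: at (3,1), goal (3,1), distance |3-3|+|1-1| = 0
Tile 12: at (3,2), goal (2,3), distance |3-2|+|2-3| = 2
Tile 4: at (3,3), goal (0,3), distance |3-0|+|3-3| = 3
Sum: 4 + 5 + 1 + 1 + 1 + 3 + 1 + 4 + 2 + 3 + 3 + 2 + 0 + 2 + 3 = 35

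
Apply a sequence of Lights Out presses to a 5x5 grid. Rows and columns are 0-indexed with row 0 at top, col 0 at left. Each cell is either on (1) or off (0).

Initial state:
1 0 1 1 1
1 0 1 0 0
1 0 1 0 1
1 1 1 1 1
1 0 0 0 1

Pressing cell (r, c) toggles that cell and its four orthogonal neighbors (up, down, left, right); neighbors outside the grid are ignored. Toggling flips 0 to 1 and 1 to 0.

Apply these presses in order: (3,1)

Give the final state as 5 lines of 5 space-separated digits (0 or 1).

After press 1 at (3,1):
1 0 1 1 1
1 0 1 0 0
1 1 1 0 1
0 0 0 1 1
1 1 0 0 1

Answer: 1 0 1 1 1
1 0 1 0 0
1 1 1 0 1
0 0 0 1 1
1 1 0 0 1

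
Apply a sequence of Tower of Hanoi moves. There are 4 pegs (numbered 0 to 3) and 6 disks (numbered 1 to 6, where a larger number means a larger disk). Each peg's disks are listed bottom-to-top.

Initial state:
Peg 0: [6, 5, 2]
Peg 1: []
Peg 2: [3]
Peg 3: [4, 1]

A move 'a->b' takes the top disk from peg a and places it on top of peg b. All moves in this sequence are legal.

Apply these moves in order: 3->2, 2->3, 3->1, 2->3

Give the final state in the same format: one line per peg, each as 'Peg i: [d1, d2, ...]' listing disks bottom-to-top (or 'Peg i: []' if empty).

After move 1 (3->2):
Peg 0: [6, 5, 2]
Peg 1: []
Peg 2: [3, 1]
Peg 3: [4]

After move 2 (2->3):
Peg 0: [6, 5, 2]
Peg 1: []
Peg 2: [3]
Peg 3: [4, 1]

After move 3 (3->1):
Peg 0: [6, 5, 2]
Peg 1: [1]
Peg 2: [3]
Peg 3: [4]

After move 4 (2->3):
Peg 0: [6, 5, 2]
Peg 1: [1]
Peg 2: []
Peg 3: [4, 3]

Answer: Peg 0: [6, 5, 2]
Peg 1: [1]
Peg 2: []
Peg 3: [4, 3]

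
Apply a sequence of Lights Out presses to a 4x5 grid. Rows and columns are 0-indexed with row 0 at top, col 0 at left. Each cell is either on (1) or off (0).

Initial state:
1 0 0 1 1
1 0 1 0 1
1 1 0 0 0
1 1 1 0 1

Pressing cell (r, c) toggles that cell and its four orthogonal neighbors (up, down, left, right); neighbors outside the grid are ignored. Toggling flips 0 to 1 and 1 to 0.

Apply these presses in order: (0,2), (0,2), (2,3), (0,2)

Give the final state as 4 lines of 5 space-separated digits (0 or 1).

After press 1 at (0,2):
1 1 1 0 1
1 0 0 0 1
1 1 0 0 0
1 1 1 0 1

After press 2 at (0,2):
1 0 0 1 1
1 0 1 0 1
1 1 0 0 0
1 1 1 0 1

After press 3 at (2,3):
1 0 0 1 1
1 0 1 1 1
1 1 1 1 1
1 1 1 1 1

After press 4 at (0,2):
1 1 1 0 1
1 0 0 1 1
1 1 1 1 1
1 1 1 1 1

Answer: 1 1 1 0 1
1 0 0 1 1
1 1 1 1 1
1 1 1 1 1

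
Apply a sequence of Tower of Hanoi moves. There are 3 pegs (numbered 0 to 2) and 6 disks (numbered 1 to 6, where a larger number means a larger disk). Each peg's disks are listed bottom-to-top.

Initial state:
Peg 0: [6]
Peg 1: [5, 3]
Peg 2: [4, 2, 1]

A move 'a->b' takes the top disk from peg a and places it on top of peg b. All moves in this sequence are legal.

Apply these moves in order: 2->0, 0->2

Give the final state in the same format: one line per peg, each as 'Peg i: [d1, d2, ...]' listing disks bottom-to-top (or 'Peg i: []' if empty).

Answer: Peg 0: [6]
Peg 1: [5, 3]
Peg 2: [4, 2, 1]

Derivation:
After move 1 (2->0):
Peg 0: [6, 1]
Peg 1: [5, 3]
Peg 2: [4, 2]

After move 2 (0->2):
Peg 0: [6]
Peg 1: [5, 3]
Peg 2: [4, 2, 1]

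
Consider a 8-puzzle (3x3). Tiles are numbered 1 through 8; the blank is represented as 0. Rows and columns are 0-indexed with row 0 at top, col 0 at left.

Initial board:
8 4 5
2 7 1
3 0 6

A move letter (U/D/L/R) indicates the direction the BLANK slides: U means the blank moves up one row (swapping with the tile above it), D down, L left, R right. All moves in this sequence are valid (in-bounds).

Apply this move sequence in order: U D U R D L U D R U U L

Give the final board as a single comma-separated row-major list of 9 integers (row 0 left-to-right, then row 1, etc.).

Answer: 8, 0, 4, 2, 1, 5, 3, 7, 6

Derivation:
After move 1 (U):
8 4 5
2 0 1
3 7 6

After move 2 (D):
8 4 5
2 7 1
3 0 6

After move 3 (U):
8 4 5
2 0 1
3 7 6

After move 4 (R):
8 4 5
2 1 0
3 7 6

After move 5 (D):
8 4 5
2 1 6
3 7 0

After move 6 (L):
8 4 5
2 1 6
3 0 7

After move 7 (U):
8 4 5
2 0 6
3 1 7

After move 8 (D):
8 4 5
2 1 6
3 0 7

After move 9 (R):
8 4 5
2 1 6
3 7 0

After move 10 (U):
8 4 5
2 1 0
3 7 6

After move 11 (U):
8 4 0
2 1 5
3 7 6

After move 12 (L):
8 0 4
2 1 5
3 7 6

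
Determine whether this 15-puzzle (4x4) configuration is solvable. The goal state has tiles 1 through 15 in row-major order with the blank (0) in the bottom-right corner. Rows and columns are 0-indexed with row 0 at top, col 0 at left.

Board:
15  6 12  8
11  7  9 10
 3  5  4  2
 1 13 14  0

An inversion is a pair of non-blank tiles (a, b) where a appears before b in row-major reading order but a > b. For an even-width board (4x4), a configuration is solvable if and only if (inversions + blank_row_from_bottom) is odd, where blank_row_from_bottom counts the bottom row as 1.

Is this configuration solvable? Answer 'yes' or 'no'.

Answer: yes

Derivation:
Inversions: 66
Blank is in row 3 (0-indexed from top), which is row 1 counting from the bottom (bottom = 1).
66 + 1 = 67, which is odd, so the puzzle is solvable.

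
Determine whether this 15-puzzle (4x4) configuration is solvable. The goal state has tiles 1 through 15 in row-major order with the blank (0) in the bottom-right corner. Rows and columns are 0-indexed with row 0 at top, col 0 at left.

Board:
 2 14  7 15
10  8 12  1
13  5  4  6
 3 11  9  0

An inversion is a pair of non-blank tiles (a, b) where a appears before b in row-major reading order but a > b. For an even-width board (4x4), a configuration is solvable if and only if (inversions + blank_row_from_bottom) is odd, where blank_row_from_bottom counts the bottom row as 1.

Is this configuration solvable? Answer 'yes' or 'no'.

Inversions: 59
Blank is in row 3 (0-indexed from top), which is row 1 counting from the bottom (bottom = 1).
59 + 1 = 60, which is even, so the puzzle is not solvable.

Answer: no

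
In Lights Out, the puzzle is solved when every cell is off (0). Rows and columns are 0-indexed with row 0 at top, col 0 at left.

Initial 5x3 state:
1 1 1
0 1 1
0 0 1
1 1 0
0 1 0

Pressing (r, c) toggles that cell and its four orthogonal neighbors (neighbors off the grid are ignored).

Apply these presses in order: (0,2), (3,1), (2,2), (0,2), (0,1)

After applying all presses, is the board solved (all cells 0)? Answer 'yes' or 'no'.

Answer: yes

Derivation:
After press 1 at (0,2):
1 0 0
0 1 0
0 0 1
1 1 0
0 1 0

After press 2 at (3,1):
1 0 0
0 1 0
0 1 1
0 0 1
0 0 0

After press 3 at (2,2):
1 0 0
0 1 1
0 0 0
0 0 0
0 0 0

After press 4 at (0,2):
1 1 1
0 1 0
0 0 0
0 0 0
0 0 0

After press 5 at (0,1):
0 0 0
0 0 0
0 0 0
0 0 0
0 0 0

Lights still on: 0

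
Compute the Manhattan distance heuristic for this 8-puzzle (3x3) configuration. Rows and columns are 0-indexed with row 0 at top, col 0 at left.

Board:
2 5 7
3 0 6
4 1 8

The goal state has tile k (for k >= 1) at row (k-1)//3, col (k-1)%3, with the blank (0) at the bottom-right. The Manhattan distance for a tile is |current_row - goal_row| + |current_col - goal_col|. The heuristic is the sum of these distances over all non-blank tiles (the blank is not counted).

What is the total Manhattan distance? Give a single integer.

Tile 2: at (0,0), goal (0,1), distance |0-0|+|0-1| = 1
Tile 5: at (0,1), goal (1,1), distance |0-1|+|1-1| = 1
Tile 7: at (0,2), goal (2,0), distance |0-2|+|2-0| = 4
Tile 3: at (1,0), goal (0,2), distance |1-0|+|0-2| = 3
Tile 6: at (1,2), goal (1,2), distance |1-1|+|2-2| = 0
Tile 4: at (2,0), goal (1,0), distance |2-1|+|0-0| = 1
Tile 1: at (2,1), goal (0,0), distance |2-0|+|1-0| = 3
Tile 8: at (2,2), goal (2,1), distance |2-2|+|2-1| = 1
Sum: 1 + 1 + 4 + 3 + 0 + 1 + 3 + 1 = 14

Answer: 14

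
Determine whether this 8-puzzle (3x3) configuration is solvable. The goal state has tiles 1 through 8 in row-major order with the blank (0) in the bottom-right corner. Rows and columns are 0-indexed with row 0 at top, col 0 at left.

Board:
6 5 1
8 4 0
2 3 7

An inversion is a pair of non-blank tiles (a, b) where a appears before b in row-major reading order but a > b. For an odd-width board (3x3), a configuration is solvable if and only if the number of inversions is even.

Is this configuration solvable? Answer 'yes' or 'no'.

Inversions (pairs i<j in row-major order where tile[i] > tile[j] > 0): 15
15 is odd, so the puzzle is not solvable.

Answer: no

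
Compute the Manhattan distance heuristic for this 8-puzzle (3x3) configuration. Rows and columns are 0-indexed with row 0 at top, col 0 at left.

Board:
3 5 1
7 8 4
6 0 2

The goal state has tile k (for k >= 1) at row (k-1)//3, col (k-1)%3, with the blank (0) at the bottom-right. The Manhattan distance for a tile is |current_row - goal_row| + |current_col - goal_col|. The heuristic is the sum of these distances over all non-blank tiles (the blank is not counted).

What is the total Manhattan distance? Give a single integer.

Answer: 15

Derivation:
Tile 3: at (0,0), goal (0,2), distance |0-0|+|0-2| = 2
Tile 5: at (0,1), goal (1,1), distance |0-1|+|1-1| = 1
Tile 1: at (0,2), goal (0,0), distance |0-0|+|2-0| = 2
Tile 7: at (1,0), goal (2,0), distance |1-2|+|0-0| = 1
Tile 8: at (1,1), goal (2,1), distance |1-2|+|1-1| = 1
Tile 4: at (1,2), goal (1,0), distance |1-1|+|2-0| = 2
Tile 6: at (2,0), goal (1,2), distance |2-1|+|0-2| = 3
Tile 2: at (2,2), goal (0,1), distance |2-0|+|2-1| = 3
Sum: 2 + 1 + 2 + 1 + 1 + 2 + 3 + 3 = 15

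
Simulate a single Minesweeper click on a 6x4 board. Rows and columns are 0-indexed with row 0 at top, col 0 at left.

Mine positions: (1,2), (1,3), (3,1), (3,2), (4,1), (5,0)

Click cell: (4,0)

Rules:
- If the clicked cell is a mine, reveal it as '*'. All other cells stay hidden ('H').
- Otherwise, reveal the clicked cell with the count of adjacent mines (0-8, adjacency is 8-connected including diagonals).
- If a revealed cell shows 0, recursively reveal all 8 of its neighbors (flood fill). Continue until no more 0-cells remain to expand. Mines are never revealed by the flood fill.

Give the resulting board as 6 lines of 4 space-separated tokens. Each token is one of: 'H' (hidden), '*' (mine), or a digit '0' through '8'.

H H H H
H H H H
H H H H
H H H H
3 H H H
H H H H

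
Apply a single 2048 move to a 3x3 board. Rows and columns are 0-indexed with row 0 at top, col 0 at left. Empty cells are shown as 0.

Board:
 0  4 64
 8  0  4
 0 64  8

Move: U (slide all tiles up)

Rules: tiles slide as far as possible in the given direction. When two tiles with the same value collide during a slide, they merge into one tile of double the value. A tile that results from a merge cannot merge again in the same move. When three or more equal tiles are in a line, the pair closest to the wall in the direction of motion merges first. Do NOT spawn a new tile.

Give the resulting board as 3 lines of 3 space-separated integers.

Answer:  8  4 64
 0 64  4
 0  0  8

Derivation:
Slide up:
col 0: [0, 8, 0] -> [8, 0, 0]
col 1: [4, 0, 64] -> [4, 64, 0]
col 2: [64, 4, 8] -> [64, 4, 8]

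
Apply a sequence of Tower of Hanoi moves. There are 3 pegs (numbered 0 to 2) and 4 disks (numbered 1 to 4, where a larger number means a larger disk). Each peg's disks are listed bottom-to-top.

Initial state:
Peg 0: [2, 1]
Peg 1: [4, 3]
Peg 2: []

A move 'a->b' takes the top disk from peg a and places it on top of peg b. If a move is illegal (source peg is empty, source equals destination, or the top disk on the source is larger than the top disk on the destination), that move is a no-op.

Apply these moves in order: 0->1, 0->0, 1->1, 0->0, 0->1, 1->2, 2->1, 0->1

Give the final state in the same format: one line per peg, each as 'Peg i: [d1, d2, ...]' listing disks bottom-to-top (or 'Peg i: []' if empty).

After move 1 (0->1):
Peg 0: [2]
Peg 1: [4, 3, 1]
Peg 2: []

After move 2 (0->0):
Peg 0: [2]
Peg 1: [4, 3, 1]
Peg 2: []

After move 3 (1->1):
Peg 0: [2]
Peg 1: [4, 3, 1]
Peg 2: []

After move 4 (0->0):
Peg 0: [2]
Peg 1: [4, 3, 1]
Peg 2: []

After move 5 (0->1):
Peg 0: [2]
Peg 1: [4, 3, 1]
Peg 2: []

After move 6 (1->2):
Peg 0: [2]
Peg 1: [4, 3]
Peg 2: [1]

After move 7 (2->1):
Peg 0: [2]
Peg 1: [4, 3, 1]
Peg 2: []

After move 8 (0->1):
Peg 0: [2]
Peg 1: [4, 3, 1]
Peg 2: []

Answer: Peg 0: [2]
Peg 1: [4, 3, 1]
Peg 2: []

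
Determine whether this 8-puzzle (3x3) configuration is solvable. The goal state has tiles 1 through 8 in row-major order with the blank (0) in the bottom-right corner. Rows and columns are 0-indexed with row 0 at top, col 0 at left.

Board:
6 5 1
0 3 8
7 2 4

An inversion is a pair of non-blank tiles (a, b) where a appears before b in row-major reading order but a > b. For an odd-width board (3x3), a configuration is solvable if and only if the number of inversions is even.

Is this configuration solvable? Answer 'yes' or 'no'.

Answer: no

Derivation:
Inversions (pairs i<j in row-major order where tile[i] > tile[j] > 0): 15
15 is odd, so the puzzle is not solvable.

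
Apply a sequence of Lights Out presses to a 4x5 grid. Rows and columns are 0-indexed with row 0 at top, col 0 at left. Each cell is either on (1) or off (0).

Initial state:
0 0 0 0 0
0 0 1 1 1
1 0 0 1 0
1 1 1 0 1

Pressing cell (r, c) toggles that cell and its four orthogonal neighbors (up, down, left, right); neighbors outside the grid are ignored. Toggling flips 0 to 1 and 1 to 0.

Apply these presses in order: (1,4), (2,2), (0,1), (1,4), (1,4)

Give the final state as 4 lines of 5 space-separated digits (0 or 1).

After press 1 at (1,4):
0 0 0 0 1
0 0 1 0 0
1 0 0 1 1
1 1 1 0 1

After press 2 at (2,2):
0 0 0 0 1
0 0 0 0 0
1 1 1 0 1
1 1 0 0 1

After press 3 at (0,1):
1 1 1 0 1
0 1 0 0 0
1 1 1 0 1
1 1 0 0 1

After press 4 at (1,4):
1 1 1 0 0
0 1 0 1 1
1 1 1 0 0
1 1 0 0 1

After press 5 at (1,4):
1 1 1 0 1
0 1 0 0 0
1 1 1 0 1
1 1 0 0 1

Answer: 1 1 1 0 1
0 1 0 0 0
1 1 1 0 1
1 1 0 0 1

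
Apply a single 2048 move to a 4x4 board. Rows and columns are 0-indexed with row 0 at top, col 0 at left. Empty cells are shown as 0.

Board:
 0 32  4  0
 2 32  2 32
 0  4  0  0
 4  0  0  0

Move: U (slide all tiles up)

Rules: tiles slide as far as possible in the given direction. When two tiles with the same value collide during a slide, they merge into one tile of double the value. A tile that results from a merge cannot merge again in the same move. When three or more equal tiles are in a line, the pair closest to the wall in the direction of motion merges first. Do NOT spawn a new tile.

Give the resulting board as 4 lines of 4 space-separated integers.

Slide up:
col 0: [0, 2, 0, 4] -> [2, 4, 0, 0]
col 1: [32, 32, 4, 0] -> [64, 4, 0, 0]
col 2: [4, 2, 0, 0] -> [4, 2, 0, 0]
col 3: [0, 32, 0, 0] -> [32, 0, 0, 0]

Answer:  2 64  4 32
 4  4  2  0
 0  0  0  0
 0  0  0  0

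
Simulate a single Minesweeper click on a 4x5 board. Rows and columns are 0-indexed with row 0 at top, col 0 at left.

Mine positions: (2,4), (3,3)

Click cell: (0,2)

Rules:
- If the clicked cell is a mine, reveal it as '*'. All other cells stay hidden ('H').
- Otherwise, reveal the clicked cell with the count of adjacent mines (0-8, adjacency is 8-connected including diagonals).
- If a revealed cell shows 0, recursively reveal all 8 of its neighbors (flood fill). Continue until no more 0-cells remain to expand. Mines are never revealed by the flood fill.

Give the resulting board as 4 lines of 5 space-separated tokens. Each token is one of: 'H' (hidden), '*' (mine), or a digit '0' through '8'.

0 0 0 0 0
0 0 0 1 1
0 0 1 2 H
0 0 1 H H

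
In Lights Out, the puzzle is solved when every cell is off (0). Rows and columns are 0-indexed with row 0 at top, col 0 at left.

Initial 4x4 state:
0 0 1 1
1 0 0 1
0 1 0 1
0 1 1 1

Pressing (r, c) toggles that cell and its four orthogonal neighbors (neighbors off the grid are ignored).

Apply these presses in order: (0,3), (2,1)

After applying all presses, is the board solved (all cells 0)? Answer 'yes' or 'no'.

Answer: no

Derivation:
After press 1 at (0,3):
0 0 0 0
1 0 0 0
0 1 0 1
0 1 1 1

After press 2 at (2,1):
0 0 0 0
1 1 0 0
1 0 1 1
0 0 1 1

Lights still on: 7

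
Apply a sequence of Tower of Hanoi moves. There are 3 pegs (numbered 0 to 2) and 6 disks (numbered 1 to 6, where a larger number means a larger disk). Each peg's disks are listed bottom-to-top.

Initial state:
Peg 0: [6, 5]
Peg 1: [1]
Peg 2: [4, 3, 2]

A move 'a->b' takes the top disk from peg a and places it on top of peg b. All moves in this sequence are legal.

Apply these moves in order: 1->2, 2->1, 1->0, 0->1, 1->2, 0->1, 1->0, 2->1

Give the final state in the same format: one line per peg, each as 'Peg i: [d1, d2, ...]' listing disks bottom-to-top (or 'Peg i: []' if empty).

After move 1 (1->2):
Peg 0: [6, 5]
Peg 1: []
Peg 2: [4, 3, 2, 1]

After move 2 (2->1):
Peg 0: [6, 5]
Peg 1: [1]
Peg 2: [4, 3, 2]

After move 3 (1->0):
Peg 0: [6, 5, 1]
Peg 1: []
Peg 2: [4, 3, 2]

After move 4 (0->1):
Peg 0: [6, 5]
Peg 1: [1]
Peg 2: [4, 3, 2]

After move 5 (1->2):
Peg 0: [6, 5]
Peg 1: []
Peg 2: [4, 3, 2, 1]

After move 6 (0->1):
Peg 0: [6]
Peg 1: [5]
Peg 2: [4, 3, 2, 1]

After move 7 (1->0):
Peg 0: [6, 5]
Peg 1: []
Peg 2: [4, 3, 2, 1]

After move 8 (2->1):
Peg 0: [6, 5]
Peg 1: [1]
Peg 2: [4, 3, 2]

Answer: Peg 0: [6, 5]
Peg 1: [1]
Peg 2: [4, 3, 2]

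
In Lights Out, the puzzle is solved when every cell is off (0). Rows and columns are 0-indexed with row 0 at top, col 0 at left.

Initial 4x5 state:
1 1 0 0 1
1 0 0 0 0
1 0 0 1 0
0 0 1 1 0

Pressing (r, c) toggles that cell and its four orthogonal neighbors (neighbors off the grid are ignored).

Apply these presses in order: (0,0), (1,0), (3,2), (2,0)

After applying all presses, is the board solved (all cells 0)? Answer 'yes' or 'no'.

Answer: no

Derivation:
After press 1 at (0,0):
0 0 0 0 1
0 0 0 0 0
1 0 0 1 0
0 0 1 1 0

After press 2 at (1,0):
1 0 0 0 1
1 1 0 0 0
0 0 0 1 0
0 0 1 1 0

After press 3 at (3,2):
1 0 0 0 1
1 1 0 0 0
0 0 1 1 0
0 1 0 0 0

After press 4 at (2,0):
1 0 0 0 1
0 1 0 0 0
1 1 1 1 0
1 1 0 0 0

Lights still on: 9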